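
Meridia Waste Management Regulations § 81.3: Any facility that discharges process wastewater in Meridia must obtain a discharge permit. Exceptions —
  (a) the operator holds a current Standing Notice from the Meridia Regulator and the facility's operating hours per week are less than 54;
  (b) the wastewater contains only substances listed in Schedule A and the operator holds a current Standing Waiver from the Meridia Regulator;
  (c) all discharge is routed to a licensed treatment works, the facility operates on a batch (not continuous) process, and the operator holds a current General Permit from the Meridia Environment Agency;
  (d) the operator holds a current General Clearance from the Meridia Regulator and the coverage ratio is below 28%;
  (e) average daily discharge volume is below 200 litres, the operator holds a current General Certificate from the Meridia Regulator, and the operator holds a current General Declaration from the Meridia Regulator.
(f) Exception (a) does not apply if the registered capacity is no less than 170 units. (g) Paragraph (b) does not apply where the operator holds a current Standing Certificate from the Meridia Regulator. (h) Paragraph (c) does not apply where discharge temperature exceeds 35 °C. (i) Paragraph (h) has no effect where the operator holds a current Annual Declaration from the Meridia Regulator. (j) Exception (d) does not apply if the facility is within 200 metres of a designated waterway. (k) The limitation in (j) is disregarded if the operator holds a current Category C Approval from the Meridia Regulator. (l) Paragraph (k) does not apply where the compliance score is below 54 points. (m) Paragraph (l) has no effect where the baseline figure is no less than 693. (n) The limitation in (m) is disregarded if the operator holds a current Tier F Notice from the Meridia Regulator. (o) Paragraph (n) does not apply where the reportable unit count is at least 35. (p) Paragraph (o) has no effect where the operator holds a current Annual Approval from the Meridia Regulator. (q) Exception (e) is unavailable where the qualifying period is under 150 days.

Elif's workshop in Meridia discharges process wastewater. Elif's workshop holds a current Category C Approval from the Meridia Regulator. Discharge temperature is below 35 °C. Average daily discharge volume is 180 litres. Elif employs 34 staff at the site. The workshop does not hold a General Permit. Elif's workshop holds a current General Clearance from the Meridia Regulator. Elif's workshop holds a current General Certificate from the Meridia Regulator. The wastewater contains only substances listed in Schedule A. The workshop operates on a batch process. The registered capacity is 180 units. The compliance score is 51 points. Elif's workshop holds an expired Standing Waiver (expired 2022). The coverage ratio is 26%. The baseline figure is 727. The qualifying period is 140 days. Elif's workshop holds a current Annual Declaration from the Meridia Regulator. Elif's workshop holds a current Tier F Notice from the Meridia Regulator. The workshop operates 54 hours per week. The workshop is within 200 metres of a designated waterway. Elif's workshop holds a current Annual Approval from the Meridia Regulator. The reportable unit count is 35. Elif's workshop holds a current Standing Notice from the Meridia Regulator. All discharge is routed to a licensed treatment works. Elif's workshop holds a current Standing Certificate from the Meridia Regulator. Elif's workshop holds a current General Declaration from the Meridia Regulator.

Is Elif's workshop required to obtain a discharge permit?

Exception (a) requires that the facility's operating hours per week are less than 54; but the facility's operating hours per week are 54, not less than 54, so (a) is unavailable.
Exception (b) fails — there is no Standing Waiver in force.
Exception (c) requires that the operator holds a current General Permit from the Meridia Environment Agency; but no General Permit is held, so (c) is unavailable.
Exception (d)'s conditions are all satisfied: a current General Clearance is held; the coverage ratio is 26%, below the 28% limit. But: (j) operates against (d): the workshop is within 200 m of a designated waterway. (k) would limit (j) — a current Category C Approval is held — but (l) sets (k) aside: (l) is engaged — the compliance score is 51 points, below the 54 points limit. (m) would limit (l) — the baseline figure is 727, meeting the 693 threshold — but (n) sets (m) aside: (n) operates against (m): a current Tier F Notice is held. (o) operates (the reportable unit count is 35, meeting the 35 threshold), but is overridden by (p): (p) operates — a current Annual Approval is held. So (d) is unavailable.
All of (e)'s requirements are met (average daily discharge volume is 180 litres, below the 200 litres limit; a current General Certificate is held; a current General Declaration is held). Turning to paragraph (q): (q) operates against (e): the qualifying period is 140 days, under the 150 days limit. Exception (e) does not apply.
Every exception is unavailable, so the rule governs.

Yes — Elif's workshop must obtain a discharge permit.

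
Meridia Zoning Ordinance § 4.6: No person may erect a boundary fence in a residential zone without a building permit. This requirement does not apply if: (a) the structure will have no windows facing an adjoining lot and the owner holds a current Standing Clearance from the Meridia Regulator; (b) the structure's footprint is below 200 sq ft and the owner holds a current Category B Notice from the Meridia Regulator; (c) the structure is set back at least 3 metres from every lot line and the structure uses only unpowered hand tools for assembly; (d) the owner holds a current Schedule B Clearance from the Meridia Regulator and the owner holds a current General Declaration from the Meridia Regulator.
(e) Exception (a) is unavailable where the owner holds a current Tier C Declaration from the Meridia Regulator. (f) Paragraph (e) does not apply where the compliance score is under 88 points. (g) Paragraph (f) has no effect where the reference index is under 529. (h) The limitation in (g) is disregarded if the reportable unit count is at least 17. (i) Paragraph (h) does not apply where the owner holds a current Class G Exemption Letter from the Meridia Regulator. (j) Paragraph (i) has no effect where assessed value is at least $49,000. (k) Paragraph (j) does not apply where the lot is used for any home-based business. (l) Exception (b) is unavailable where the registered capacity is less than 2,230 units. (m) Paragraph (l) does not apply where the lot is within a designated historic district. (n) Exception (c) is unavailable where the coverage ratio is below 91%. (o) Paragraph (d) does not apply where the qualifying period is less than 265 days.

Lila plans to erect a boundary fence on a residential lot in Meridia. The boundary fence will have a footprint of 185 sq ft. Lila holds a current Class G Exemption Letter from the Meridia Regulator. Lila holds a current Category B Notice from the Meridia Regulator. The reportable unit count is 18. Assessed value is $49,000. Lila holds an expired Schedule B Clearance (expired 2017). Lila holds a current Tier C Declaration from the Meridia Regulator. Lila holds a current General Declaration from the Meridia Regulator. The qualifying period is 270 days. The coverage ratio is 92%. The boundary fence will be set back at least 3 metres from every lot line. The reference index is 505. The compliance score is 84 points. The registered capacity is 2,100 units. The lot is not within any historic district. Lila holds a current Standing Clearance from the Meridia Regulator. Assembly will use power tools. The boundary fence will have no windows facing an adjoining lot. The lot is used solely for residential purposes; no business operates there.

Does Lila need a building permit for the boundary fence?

No — exception (a) applies; Lila does not need a building permit.

All of (a)'s requirements are met (no windows face an adjoining lot; a current Standing Clearance is held). Applying paragraphs (e)–(k): (e) would limit (a) — a current Tier C Declaration is held — but (f) sets (e) aside: (f) operates against (e): the compliance score is 84 points, under the 88 points limit. (g) would limit (f) — the reference index is 505, under the 529 limit — but (h) sets (g) aside: (h) is engaged — the reportable unit count is 18, meeting the 17 threshold. (i) operates (a current Class G Exemption Letter is held), but is displaced by (j): (j) is triggered — assessed value is $49,000, meeting the $49,000 threshold. (k) is not engaged (the lot is solely residential), so (j) stands. So (a) applies.
Exception (b): the structure's footprint is 185 sq ft, below the 200 sq ft limit; a current Category B Notice is held — every condition holds. Turning to paragraphs (l)–(m): (l) applies — the registered capacity is 2,100 units, less than the 2,230 units limit. (m) is inapplicable (the lot is not in a historic district), so (l) stands. Exception (b) does not apply.
Exception (c) fails — assembly uses power tools.
Exception (d) requires that the owner holds a current Schedule B Clearance from the Meridia Regulator; but no current Schedule B Clearance is held, so (d) is unavailable.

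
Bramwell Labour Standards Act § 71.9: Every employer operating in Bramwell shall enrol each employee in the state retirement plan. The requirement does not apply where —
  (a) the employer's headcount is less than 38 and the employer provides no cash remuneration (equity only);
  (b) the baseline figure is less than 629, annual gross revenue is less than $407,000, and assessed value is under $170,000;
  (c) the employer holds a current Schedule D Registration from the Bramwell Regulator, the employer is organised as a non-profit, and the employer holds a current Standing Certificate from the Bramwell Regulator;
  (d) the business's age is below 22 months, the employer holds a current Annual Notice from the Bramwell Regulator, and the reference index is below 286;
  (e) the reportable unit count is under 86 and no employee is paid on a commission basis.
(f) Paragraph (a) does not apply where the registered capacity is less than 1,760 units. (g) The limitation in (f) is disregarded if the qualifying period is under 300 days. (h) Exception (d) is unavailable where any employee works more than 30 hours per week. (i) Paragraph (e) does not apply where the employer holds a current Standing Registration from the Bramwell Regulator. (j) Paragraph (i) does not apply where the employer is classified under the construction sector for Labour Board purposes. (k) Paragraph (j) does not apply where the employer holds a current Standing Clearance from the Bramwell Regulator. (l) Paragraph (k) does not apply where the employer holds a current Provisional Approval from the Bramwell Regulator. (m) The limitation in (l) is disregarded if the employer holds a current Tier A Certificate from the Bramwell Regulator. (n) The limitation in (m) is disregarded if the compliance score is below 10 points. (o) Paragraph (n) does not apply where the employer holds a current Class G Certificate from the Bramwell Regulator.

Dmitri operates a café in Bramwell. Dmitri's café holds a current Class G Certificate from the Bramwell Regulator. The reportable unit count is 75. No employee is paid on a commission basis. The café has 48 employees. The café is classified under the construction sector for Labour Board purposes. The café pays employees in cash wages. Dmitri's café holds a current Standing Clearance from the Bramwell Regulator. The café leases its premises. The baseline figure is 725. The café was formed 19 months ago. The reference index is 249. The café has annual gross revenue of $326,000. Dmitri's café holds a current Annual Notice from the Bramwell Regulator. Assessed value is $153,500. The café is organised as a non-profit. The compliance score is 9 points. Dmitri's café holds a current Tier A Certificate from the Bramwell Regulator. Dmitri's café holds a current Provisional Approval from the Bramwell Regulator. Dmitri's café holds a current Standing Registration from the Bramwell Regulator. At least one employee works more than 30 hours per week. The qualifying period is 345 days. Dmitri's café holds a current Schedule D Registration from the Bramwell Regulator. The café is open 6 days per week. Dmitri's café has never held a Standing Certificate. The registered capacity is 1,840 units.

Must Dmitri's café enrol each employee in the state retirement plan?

Yes — Dmitri's café must enrol each employee in the state retirement plan.

Exception (a) fails — the employer's headcount is 48, not less than 38.
Exception (b) requires that the baseline figure is less than 629; but the baseline figure is 725, not less than 629, so (b) is unavailable.
Exception (c) does not apply: the Standing Certificate is not current.
Exception (d)'s conditions are all satisfied: the business's age is 19 months, below the 22 months limit; a current Annual Notice is held; the reference index is 249, below the 286 limit. But applying paragraph (h): (h) operates against (d): at least one employee exceeds 30 hours/week. Exception (d) does not apply.
Exception (e)'s conditions are all satisfied: the reportable unit count is 75, under the 86 limit; no employee is paid on commission. But applying paragraphs (i)–(o): (i) operates — a current Standing Registration is held. (j) would limit (i) — the café is classified under the construction sector — but (k) sets (j) aside: (k) operates against (j): a current Standing Clearance is held. (l) is triggered (a current Provisional Approval is held), but is itself disapplied by (m): (m) is engaged — a current Tier A Certificate is held. (n) operates (the compliance score is 9 points, below the 10 points limit), but is overridden by (o): (o) operates against (n): a current Class G Certificate is held. (e) is therefore removed.
Every exception is unavailable, so the rule governs.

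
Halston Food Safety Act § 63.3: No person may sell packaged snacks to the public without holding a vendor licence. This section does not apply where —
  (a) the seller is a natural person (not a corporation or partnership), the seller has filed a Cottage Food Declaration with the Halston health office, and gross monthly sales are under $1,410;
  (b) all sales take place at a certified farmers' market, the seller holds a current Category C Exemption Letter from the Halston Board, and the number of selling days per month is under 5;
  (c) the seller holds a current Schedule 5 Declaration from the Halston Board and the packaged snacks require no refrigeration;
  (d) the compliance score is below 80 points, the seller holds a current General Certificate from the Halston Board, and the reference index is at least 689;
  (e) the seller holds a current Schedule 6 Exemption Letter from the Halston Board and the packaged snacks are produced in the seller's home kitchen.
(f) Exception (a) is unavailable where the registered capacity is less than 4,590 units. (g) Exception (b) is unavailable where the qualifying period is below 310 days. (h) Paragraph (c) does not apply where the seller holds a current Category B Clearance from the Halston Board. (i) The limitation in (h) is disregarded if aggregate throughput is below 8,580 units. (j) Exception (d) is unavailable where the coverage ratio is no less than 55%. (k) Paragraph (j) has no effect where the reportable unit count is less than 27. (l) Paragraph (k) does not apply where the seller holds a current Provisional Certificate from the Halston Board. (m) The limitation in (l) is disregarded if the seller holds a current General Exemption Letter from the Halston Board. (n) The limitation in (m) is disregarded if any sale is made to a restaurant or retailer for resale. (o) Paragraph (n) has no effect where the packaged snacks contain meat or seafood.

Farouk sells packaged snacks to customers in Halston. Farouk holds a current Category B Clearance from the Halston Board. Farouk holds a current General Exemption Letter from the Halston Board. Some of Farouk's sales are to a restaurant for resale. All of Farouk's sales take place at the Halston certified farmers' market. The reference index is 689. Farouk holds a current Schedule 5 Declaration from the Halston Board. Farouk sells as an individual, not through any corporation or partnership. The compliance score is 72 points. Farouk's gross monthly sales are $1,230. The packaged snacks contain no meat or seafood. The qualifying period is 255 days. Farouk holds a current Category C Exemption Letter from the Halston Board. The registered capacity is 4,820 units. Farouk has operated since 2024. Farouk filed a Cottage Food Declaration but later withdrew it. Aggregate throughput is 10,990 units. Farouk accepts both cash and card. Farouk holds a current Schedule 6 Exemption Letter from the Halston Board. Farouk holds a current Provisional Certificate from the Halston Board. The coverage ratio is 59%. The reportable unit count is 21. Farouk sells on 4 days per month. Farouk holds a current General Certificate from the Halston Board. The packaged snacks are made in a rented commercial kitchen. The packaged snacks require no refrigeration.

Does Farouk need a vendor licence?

Yes — Farouk must hold a vendor licence.

Exception (a) does not apply: the Cottage Food Declaration was withdrawn.
Exception (b)'s conditions are all satisfied: all sales are at a certified farmers' market; a current Category C Exemption Letter is held; the number of selling days per month is 4, under the 5 limit. Turning to paragraph (g): (g) operates against (b): the qualifying period is 255 days, below the 310 days limit. (b) is therefore removed.
Exception (c): a current Schedule 5 Declaration is held; the packaged snacks are shelf-stable — every condition holds. But: (h) operates — a current Category B Clearance is held. (i), which would lift (h), does not operate here — aggregate throughput is 10,990 units, not below 8,580 units. So (c) is unavailable.
All of (d)'s requirements are met (the compliance score is 72 points, below the 80 points limit; a current General Certificate is held; the reference index is 689, meeting the 689 threshold). However, paragraphs (j)–(o) must be considered: (j) is engaged — the coverage ratio is 59%, meeting the 55% threshold. (k) would limit (j) — the reportable unit count is 21, less than the 27 limit — but (l) sets (k) aside: (l) operates against (k): a current Provisional Certificate is held. (m) is triggered (a current General Exemption Letter is held), but is set aside by (n): (n) operates — some sales are to a restaurant for resale. (o), which would lift (n), is inapplicable — the packaged snacks contain no meat or seafood. So (d) is unavailable.
Exception (e) does not apply: the packaged snacks are made in a commercial kitchen, not a home kitchen.
No exception is made out. Farouk falls within the general rule.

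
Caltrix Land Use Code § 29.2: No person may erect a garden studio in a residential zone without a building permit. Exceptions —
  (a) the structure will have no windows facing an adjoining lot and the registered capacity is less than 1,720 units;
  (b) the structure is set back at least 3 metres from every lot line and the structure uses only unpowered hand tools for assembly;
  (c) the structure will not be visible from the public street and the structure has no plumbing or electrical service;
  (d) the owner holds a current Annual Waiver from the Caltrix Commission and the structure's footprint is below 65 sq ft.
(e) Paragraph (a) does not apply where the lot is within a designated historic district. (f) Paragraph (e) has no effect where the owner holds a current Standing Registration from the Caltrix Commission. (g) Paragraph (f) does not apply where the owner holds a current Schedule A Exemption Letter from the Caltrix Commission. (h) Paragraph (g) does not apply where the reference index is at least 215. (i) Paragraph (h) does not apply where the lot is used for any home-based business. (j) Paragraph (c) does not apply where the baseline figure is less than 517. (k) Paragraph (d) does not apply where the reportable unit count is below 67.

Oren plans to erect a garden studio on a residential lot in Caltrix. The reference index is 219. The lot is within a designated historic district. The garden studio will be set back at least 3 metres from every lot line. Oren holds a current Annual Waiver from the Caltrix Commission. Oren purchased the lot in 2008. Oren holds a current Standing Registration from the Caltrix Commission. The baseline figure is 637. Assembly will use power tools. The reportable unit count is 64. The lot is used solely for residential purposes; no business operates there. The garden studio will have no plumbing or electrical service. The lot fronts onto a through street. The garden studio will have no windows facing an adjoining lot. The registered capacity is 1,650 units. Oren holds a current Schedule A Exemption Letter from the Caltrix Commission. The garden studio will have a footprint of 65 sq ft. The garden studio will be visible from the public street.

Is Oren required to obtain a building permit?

All of (a)'s requirements are met (no windows face an adjoining lot; the registered capacity is 1,650 units, less than the 1,720 units limit). Applying paragraphs (e)–(i): (e) would limit (a) — the lot is in a historic district — but (f) sets (e) aside: (f) operates against (e): a current Standing Registration is held. (g) is triggered (a current Schedule A Exemption Letter is held), but is itself disapplied by (h): (h) is triggered — the reference index is 219, meeting the 215 threshold. (i) is not engaged (the lot is solely residential), so (h) stands. So (a) applies.
Exception (b) requires that the structure uses only unpowered hand tools for assembly; but assembly uses power tools, so (b) is unavailable.
Exception (c) fails — the structure will be visible from the street.
Exception (d) requires that the structure's footprint is below 65 sq ft; but the structure's footprint is 65 sq ft, not below 65 sq ft, so (d) is unavailable.

No — exception (a) applies; Oren does not need a building permit.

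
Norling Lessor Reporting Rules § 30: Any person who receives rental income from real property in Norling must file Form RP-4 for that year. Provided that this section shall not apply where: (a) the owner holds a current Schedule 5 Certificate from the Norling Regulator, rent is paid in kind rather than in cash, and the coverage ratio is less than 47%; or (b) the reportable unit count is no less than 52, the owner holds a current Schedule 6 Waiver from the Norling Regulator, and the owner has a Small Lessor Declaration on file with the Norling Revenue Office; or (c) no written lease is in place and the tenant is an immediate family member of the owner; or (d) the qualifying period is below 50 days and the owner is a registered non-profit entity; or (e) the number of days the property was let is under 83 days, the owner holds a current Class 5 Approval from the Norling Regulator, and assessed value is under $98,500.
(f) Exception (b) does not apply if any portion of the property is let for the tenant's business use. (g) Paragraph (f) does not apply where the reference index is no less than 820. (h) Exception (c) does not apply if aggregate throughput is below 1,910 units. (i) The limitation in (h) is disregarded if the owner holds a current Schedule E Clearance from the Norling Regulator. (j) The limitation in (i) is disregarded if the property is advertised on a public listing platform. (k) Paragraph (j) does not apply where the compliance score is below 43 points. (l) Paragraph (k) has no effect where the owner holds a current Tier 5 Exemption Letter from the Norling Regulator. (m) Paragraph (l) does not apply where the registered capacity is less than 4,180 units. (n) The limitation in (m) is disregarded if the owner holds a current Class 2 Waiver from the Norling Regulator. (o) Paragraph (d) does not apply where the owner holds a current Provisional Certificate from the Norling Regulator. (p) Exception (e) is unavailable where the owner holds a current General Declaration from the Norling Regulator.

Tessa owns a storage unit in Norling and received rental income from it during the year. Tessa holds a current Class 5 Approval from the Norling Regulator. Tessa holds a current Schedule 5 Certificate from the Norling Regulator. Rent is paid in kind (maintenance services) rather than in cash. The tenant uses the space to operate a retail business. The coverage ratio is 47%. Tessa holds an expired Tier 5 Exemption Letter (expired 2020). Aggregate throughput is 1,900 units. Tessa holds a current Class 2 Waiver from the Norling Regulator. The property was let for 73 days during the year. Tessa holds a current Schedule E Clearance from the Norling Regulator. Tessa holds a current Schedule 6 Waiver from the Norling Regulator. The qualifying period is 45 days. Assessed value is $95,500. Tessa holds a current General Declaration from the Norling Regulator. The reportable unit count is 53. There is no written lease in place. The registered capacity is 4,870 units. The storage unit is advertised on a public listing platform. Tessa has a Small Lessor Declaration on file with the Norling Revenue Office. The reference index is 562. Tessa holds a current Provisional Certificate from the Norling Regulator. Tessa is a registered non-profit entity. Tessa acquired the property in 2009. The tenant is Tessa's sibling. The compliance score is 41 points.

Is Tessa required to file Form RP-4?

No — exception (c) applies; Tessa is not required to file Form RP-4.

Exception (a) requires that the coverage ratio is less than 47%; but the coverage ratio is 47%, not less than 47%, so (a) is unavailable.
Exception (b)'s conditions are all satisfied: the reportable unit count is 53, meeting the 52 threshold; a current Schedule 6 Waiver is held; a Small Lessor Declaration is on file. But applying paragraphs (f)–(g): (f) is triggered — the space is let for business use. (g), which would lift (f), does not operate here — the reference index is 562, short of 820. (b) is therefore removed.
All of (c)'s requirements are met (there is no written lease; the tenant is an immediate family member). Applying paragraphs (h)–(n): (h) would limit (c) — aggregate throughput is 1,900 units, below the 1,910 units limit — but (i) sets (h) aside: (i) operates against (h): a current Schedule E Clearance is held. (j) would limit (i) — the property is publicly advertised — but (k) sets (j) aside: (k) operates — the compliance score is 41 points, below the 43 points limit. (l), which would lift (k), is inapplicable — no current Tier 5 Exemption Letter is held. Exception (c) stands.
Exception (d) is satisfied on its face — the qualifying period is 45 days, below the 50 days limit; Tessa is a registered non-profit. But applying paragraph (o): (o) operates against (d): a current Provisional Certificate is held. Exception (d) does not apply.
Exception (e) is satisfied on its face — the number of days the property was let is 73 days, under the 83 days limit; a current Class 5 Approval is held; assessed value is $95,500, under the $98,500 limit. However, paragraph (p) must be considered: (p) operates against (e): a current General Declaration is held. Exception (e) does not apply.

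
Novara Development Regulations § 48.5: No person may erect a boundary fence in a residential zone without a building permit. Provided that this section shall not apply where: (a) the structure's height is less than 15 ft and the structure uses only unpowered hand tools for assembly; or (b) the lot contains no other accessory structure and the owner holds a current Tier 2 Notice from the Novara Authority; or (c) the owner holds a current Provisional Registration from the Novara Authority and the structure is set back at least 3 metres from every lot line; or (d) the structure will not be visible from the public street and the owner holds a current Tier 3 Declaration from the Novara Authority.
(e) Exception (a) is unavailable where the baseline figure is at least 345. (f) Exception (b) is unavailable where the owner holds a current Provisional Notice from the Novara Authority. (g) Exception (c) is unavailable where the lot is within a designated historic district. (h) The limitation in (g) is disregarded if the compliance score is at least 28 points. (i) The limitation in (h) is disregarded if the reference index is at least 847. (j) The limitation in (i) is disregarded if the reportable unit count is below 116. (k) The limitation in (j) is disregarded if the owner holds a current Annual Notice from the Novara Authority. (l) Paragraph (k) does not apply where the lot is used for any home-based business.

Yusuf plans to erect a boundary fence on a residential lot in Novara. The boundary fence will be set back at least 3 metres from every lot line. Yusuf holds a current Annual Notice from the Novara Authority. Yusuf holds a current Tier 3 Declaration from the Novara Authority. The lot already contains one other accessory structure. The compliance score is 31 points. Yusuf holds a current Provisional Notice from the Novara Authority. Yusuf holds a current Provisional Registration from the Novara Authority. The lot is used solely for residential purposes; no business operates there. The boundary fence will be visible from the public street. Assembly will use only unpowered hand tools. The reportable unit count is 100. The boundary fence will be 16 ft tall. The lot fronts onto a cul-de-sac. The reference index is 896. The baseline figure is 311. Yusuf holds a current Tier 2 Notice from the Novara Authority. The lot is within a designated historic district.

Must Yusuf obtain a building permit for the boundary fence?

Yes — Yusuf must obtain a building permit.

Exception (a) fails — the structure's height is 16 ft, not less than 15 ft.
Exception (b) does not apply: the lot already has another accessory structure.
Exception (c) is satisfied on its face — a current Provisional Registration is held; the setback is at least 3 m on every side. However, paragraphs (g)–(l) must be considered: (g) operates — the lot is in a historic district. (h) would limit (g) — the compliance score is 31 points, meeting the 28 points threshold — but (i) sets (h) aside: (i) operates against (h): the reference index is 896, meeting the 847 threshold. (j) is triggered (the reportable unit count is 100, below the 116 limit), but is itself disapplied by (k): (k) is triggered — a current Annual Notice is held. (l), which would lift (k), does not operate here — the lot is solely residential. (c) is therefore removed.
Exception (d) does not apply: the structure will be visible from the street.
Every exception is unavailable, so the rule governs.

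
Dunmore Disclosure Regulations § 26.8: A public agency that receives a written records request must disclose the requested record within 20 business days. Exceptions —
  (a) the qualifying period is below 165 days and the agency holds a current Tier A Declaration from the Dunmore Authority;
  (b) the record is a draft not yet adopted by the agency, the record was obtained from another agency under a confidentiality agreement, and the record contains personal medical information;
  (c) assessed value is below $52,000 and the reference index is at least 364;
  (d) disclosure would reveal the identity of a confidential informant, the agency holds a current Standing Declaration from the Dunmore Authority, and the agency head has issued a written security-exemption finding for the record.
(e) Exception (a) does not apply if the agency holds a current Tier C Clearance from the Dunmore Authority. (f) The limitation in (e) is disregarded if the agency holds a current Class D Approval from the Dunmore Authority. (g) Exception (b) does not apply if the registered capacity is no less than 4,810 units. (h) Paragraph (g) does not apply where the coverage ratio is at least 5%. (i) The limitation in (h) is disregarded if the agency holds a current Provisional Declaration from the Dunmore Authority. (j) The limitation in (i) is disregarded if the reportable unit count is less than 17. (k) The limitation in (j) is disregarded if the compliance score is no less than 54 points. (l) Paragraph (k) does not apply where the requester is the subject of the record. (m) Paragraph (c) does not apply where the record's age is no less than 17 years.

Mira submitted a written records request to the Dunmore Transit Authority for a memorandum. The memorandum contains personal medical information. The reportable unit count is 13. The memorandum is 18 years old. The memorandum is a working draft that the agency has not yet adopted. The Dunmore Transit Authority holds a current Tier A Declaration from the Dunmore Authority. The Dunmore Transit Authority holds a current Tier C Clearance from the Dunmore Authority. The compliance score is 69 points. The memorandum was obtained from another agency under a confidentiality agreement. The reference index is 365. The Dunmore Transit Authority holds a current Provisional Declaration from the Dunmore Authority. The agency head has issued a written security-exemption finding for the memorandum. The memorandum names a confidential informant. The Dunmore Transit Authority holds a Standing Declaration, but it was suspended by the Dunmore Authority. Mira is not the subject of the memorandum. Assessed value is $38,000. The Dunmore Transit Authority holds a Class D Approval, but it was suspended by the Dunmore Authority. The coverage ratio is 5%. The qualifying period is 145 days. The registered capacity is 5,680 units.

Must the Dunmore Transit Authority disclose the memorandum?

Yes — the Dunmore Transit Authority must disclose the memorandum.

Exception (a): the qualifying period is 145 days, below the 165 days limit; a current Tier A Declaration is held — every condition holds. But: (e) operates against (a): a current Tier C Clearance is held. (f) is inapplicable (no current Class D Approval is held), so (e) stands. (a) is therefore removed.
Exception (b) is satisfied on its face — the memorandum is an unadopted draft; the memorandum was obtained under a confidentiality agreement; the memorandum contains personal medical information. But applying paragraphs (g)–(l): (g) applies — the registered capacity is 5,680 units, meeting the 4,810 units threshold. (h) is engaged (the coverage ratio is 5%, meeting the 5% threshold), but is itself disapplied by (i): (i) is triggered — a current Provisional Declaration is held. (j) operates (the reportable unit count is 13, less than the 17 limit), but is overridden by (k): (k) is engaged — the compliance score is 69 points, meeting the 54 points threshold. (l), which would lift (k), is not triggered — Mira is not the subject of the memorandum. So (b) is unavailable.
Exception (c)'s conditions are all satisfied: assessed value is $38,000, below the $52,000 limit; the reference index is 365, meeting the 364 threshold. However, paragraph (m) must be considered: (m) operates against (c): the record's age is 18 years, meeting the 17 years threshold. Exception (c) does not apply.
Exception (d) fails — there is no Standing Declaration in force.
No exception applies. The general rule governs.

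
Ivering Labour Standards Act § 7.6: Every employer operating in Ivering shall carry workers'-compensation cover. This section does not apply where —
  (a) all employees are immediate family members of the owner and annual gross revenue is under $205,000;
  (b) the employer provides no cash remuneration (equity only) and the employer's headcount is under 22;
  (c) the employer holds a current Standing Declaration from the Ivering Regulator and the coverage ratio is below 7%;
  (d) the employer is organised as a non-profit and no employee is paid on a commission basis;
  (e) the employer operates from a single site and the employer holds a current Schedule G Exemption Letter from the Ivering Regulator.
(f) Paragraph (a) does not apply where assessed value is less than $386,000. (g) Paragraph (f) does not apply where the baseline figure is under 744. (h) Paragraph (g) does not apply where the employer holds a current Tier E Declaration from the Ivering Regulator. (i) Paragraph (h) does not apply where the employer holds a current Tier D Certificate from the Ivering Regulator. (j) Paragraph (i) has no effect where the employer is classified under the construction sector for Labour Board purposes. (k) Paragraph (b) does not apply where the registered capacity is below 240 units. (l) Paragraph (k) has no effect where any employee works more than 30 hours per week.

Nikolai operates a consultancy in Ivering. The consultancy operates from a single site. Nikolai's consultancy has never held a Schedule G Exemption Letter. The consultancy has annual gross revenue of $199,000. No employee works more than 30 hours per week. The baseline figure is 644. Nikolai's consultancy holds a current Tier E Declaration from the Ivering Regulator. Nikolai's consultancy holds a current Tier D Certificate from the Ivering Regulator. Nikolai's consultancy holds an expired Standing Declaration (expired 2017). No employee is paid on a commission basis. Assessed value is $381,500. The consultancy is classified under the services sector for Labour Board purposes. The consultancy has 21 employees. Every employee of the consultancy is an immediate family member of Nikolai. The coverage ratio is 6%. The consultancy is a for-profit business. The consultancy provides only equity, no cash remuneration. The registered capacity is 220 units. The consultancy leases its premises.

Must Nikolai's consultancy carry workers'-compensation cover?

Exception (a)'s conditions are all satisfied: every employee is an immediate family member; annual gross revenue is $199,000, under the $205,000 limit. As to paragraphs (f)–(j): (f) applies (assessed value is $381,500, less than the $386,000 limit), but is itself disapplied by (g): (g) operates against (f): the baseline figure is 644, under the 744 limit. (h) is engaged (a current Tier E Declaration is held), but is overridden by (i): (i) operates against (h): a current Tier D Certificate is held. (j) is not triggered (the consultancy is classified under the services sector), so (i) stands. So (a) applies.
Exception (b) is satisfied on its face — remuneration is equity-only; the employer's headcount is 21, under the 22 limit. Turning to paragraphs (k)–(l): (k) operates against (b): the registered capacity is 220 units, below the 240 units limit. (l) is not engaged (no employee exceeds 30 hours/week), so (k) stands. Exception (b) does not apply.
Exception (c) does not apply: no current Standing Declaration is held.
Exception (d) does not apply: the employer is for-profit.
Exception (e) does not apply: the Schedule G Exemption Letter is not current.

No — exception (a) applies; Nikolai's consultancy is not required to carry workers'-compensation cover.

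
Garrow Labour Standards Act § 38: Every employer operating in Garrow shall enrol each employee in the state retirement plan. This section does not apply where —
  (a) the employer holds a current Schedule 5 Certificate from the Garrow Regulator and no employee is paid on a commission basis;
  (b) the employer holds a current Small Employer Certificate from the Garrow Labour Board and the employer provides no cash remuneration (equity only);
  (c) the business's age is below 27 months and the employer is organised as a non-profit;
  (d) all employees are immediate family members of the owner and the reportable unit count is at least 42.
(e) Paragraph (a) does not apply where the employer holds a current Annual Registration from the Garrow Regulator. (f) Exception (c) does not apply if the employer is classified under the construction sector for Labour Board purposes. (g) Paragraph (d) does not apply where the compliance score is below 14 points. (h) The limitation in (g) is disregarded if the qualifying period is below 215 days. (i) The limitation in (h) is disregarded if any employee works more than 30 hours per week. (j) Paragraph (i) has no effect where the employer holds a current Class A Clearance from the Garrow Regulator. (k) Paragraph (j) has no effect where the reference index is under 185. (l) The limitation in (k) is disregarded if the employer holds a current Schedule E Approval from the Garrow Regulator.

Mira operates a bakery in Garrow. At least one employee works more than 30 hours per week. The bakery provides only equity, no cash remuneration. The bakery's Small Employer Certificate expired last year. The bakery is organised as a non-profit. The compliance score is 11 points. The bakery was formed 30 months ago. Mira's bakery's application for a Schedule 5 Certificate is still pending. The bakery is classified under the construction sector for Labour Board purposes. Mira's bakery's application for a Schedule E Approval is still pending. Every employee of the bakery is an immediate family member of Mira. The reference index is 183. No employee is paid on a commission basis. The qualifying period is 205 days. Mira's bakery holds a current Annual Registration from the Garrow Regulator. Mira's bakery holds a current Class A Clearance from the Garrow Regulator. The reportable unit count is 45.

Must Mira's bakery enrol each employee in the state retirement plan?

Exception (a) requires that the employer holds a current Schedule 5 Certificate from the Garrow Regulator; but there is no Schedule 5 Certificate in force, so (a) is unavailable.
Exception (b) fails — the Small Employer Certificate has expired.
Exception (c) fails — the business's age is 30 months, not below 27 months.
Exception (d): every employee is an immediate family member; the reportable unit count is 45, meeting the 42 threshold — every condition holds. But: (g) operates against (d): the compliance score is 11 points, below the 14 points limit. (h) would limit (g) — the qualifying period is 205 days, below the 215 days limit — but (i) sets (h) aside: (i) applies — at least one employee exceeds 30 hours/week. (j) would limit (i) — a current Class A Clearance is held — but (k) sets (j) aside: (k) operates against (j): the reference index is 183, under the 185 limit. (l), which would lift (k), is not engaged — no current Schedule E Approval is held. So (d) is unavailable.
No exception applies. The general rule governs.

Yes — Mira's bakery must enrol each employee in the state retirement plan.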